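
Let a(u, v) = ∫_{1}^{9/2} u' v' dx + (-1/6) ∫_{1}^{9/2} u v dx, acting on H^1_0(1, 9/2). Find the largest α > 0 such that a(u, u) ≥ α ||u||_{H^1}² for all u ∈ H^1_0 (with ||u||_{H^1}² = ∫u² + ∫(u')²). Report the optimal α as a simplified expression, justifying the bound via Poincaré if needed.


α = (-49 + 24*π^2)/(6*(4*π^2 + 49))

Coercivity of a(·,·) on H^1_0(1, 9/2) means a(u, u) ≥ α ||u||_{H^1}² for every u ∈ H^1_0.
The interval has length L = 7/2, and Poincaré/coercivity depend only on L. Here a(u, u) = ∫(u')² + (-1/6)·∫u².
Here c = -1/6 < 0 with |c| < (π/L)² = 4*π^2/49, so coercivity still holds. The condition a(u,u) ≥ α||u||_{H^1}² reads (1−α)∫(u')² ≥ (α−c)∫u². Any admissible α is ≤ 1 (rapidly oscillating u have ∫u²/∫(u')² → 0), and α = 1 would force 0 ≥ (1−c)∫u², impossible since c < 1; so 1−α > 0. By the sharp Poincaré inequality on H^1_0 of an interval of length L, ∫(u')² ≥ (π/L)²∫u² with equality for the first sine mode sin(π(x−x₀)/L) (x₀ the left endpoint), so the inequality holds for all u iff (1−α)(π/L)² ≥ α − c, i.e. α ≤ ((π/L)² + c)/((π/L)² + 1) = (1 + c(L/π)²)/(1 + (L/π)²). (Direct route, valid since c ≤ 0: Poincaré gives c∫u² ≥ c(L/π)²∫(u')², so a(u,u) ≥ (1 + c(L/π)²)∫(u')², while ||u||_{H^1}² ≤ (1 + (L/π)²)∫(u')²; dividing yields the same α.) With (π/L)² = 4*π^2/49 and c = -1/6, the largest admissible constant is α = ((π/L)² + c)/((π/L)² + 1).
Simplifying, α = (-49 + 24*π^2)/(6*(4*π^2 + 49)).


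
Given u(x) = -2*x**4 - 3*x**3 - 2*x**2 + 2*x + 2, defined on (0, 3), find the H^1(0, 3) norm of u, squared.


||u||_{H^1}^2 = 4782723/70

The H^1 norm (squared) on an interval (0, L) is
  ||u||_{H^1}^2 = ∫_0^L u(x)^2 dx + ∫_0^L u'(x)^2 dx.
Compute u'(x) = -8*x**3 - 9*x**2 - 4*x + 2.
Then u(x)^2 = 4*x**8 + 12*x**7 + 17*x**6 + 4*x**5 - 16*x**4 - 20*x**3 - 4*x**2 + 8*x + 4 and u'(x)^2 = 64*x**6 + 144*x**5 + 145*x**4 + 40*x**3 - 20*x**2 - 16*x + 4.
Integrate each monomial from 0 to 3 using ∫_0^3 c·x^n dx = c·3^(n+1)/(n+1):
  ∫_0^3 u(x)^2 dx = ∫_0^3 (4*x^8 + 12*x^7 + 17*x^6 + 4*x^5 - 16*x^4 - 20*x^3 - 4*x^2 + 8*x + 4) dx. Term by term:
    ∫_0^3 4*x^8 dx = 8748;  ∫_0^3 12*x^7 dx = 19683/2;  ∫_0^3 17*x^6 dx = 37179/7;
    ∫_0^3 4*x^5 dx = 486;  ∫_0^3 -16*x^4 dx = -3888/5;  ∫_0^3 -20*x^3 dx = -405;
    ∫_0^3 -4*x^2 dx = -36;  ∫_0^3 8*x dx = 36;  ∫_0^3 4 dx = 12.
  Sum: 8748 + 19683/2 + 37179/7 + 486 − 3888/5 − 405 − 36 + 36 + 12 = 1625133/70.
  ∫_0^3 u'(x)^2 dx = ∫_0^3 (64*x^6 + 144*x^5 + 145*x^4 + 40*x^3 - 20*x^2 - 16*x + 4) dx. Term by term:
    ∫_0^3 64*x^6 dx = 139968/7;  ∫_0^3 144*x^5 dx = 17496;  ∫_0^3 145*x^4 dx = 7047;
    ∫_0^3 40*x^3 dx = 810;  ∫_0^3 -20*x^2 dx = -180;  ∫_0^3 -16*x dx = -72;
    ∫_0^3 4 dx = 12.
  Sum: 139968/7 + 17496 + 7047 + 810 − 180 − 72 + 12 = 315759/7.
Adding: ||u||_{H^1}^2 = 1625133/70 + 315759/7 = 4782723/70.


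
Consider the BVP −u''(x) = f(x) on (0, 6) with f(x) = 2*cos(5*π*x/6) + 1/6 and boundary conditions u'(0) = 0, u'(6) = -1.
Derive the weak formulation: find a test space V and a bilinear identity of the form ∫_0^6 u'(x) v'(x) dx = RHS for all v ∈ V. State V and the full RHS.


V = H^1(0, 6) (v unrestricted at boundary; u is determined up to an additive constant); weak form: ∫_0^6 u'v' dx = ∫_0^6 (2*cos(5*π*x/6) + 1/6) v dx − v(6) for all v ∈ V.

Multiply both sides by a test function v and integrate from 0 to 6:
  ∫_0^6 −u''(x) v(x) dx = ∫_0^6 f(x) v(x) dx.
Integrate the LHS by parts once:
  ∫_0^6 −u'' v dx = −[u'(x) v(x)]_0^6 + ∫_0^6 u'(x) v'(x) dx.
Thus ∫_0^6 u'(x) v'(x) dx = ∫_0^6 f(x) v(x) dx + [u'(x) v(x)]_0^6.
Choose V so that boundary terms are either known or forced to vanish.
u has inhomogeneous Neumann u'(0) = 0, u'(6) = -1. [u' v]_0^6 = (-1)·v(6) − (0)·v(0) = − v(6). Take V = H^1(0, 6); boundary term becomes part of RHS.
Weak formulation: find u (satisfying any essential BC) such that ∫_0^6 u'(x) v'(x) dx = ∫_0^6 f v dx − v(6) for all v ∈ V (Neumann data are natural BCs: they enter the RHS as boundary terms).
Substituting f(x) = 2*cos(5*π*x/6) + 1/6, the right-hand side is ∫_0^6 (2*cos(5*π*x/6) + 1/6) v dx − v(6).
Compatibility check (pure Neumann): taking v ≡ 1 ∈ V gives 0 = ∫_0^6 f dx + (-1) − (0), i.e. ∫_0^6 f dx must equal u'(0) − u'(6) = 1. Indeed ∫_0^6 (2*cos(5*π*x/6) + 1/6) dx = 1, so the data are compatible. The solution is then unique only up to an additive constant (fix it e.g. by requiring ∫_0^6 u dx = 0).


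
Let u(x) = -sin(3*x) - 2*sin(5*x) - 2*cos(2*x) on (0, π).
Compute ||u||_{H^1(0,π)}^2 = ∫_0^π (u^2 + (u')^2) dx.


||u||_{H^1(0,π)}^2 = 904/21 + 67*π

u'(x) = 4*sin(2*x) - 3*cos(3*x) - 10*cos(5*x).
Expand u² and (u')² and integrate term by term on (0, π), using: for integers n ≥ 1, ∫_0^π sin²(nx) dx = ∫_0^π cos²(nx) dx = π/2; for n ≠ n', ∫_0^π sin(nx)sin(n'x) dx = ∫_0^π cos(nx)cos(n'x) dx = 0; and by product-to-sum, ∫_0^π sin(nx)cos(n'x) dx = ½∫_0^π [sin((n+n')x) + sin((n−n')x)] dx, which is 0 when n+n' is even and 2n/(n²−n'²) when n+n' is odd (it need not vanish on (0, π)).
  u² squared terms: (-1)²·∫sin(3x)² dx = 1·π/2 = π/2;  (-2)²·∫cos(2x)² dx = 4·π/2 = 2*π;  (-2)²·∫sin(5x)² dx = 4·π/2 = 2*π.
  u² cross terms: 2·(-1)·(-2)·∫sin(3x)·cos(2x) dx = 4·(6/5) = 24/5;  2·(-1)·(-2)·∫sin(3x)·sin(5x) dx = 4·(0) = 0;  2·(-2)·(-2)·∫cos(2x)·sin(5x) dx = 8·(10/21) = 80/21.
  So ∫_0^π u² dx = π/2 + 2*π + 2*π + 24/5 + 0 + 80/21 = 904/105 + 9*π/2.
  (u')² squared terms: (-10)²·∫cos(5x)² dx = 100·π/2 = 50*π;  (-3)²·∫cos(3x)² dx = 9·π/2 = 9*π/2;  (4)²·∫sin(2x)² dx = 16·π/2 = 8*π.
  (u')² cross terms: 2·(-10)·(-3)·∫cos(5x)·cos(3x) dx = 60·(0) = 0;  2·(-10)·(4)·∫cos(5x)·sin(2x) dx = -80·(-4/21) = 320/21;  2·(-3)·(4)·∫cos(3x)·sin(2x) dx = -24·(-4/5) = 96/5.
  So ∫_0^π (u')² dx = 50*π + 9*π/2 + 8*π + 0 + 320/21 + 96/5 = 3616/105 + 125*π/2.
||u||_{H^1}^2 = (904/105 + 9*π/2) + (3616/105 + 125*π/2) = 904/21 + 67*π.


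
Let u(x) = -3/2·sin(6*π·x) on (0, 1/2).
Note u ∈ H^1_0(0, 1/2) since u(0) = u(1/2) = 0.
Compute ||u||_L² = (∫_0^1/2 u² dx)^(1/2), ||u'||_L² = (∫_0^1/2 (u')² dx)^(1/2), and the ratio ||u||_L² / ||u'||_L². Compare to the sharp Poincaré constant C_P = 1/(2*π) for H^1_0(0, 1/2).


||u||_L² / ||u'||_L² = 1/(6*π) < C_P = 1/(2*π).

u(x) = -3/2·sin(6*π·x), so u'(x) = -9*π*cos(6*π*x).
Writing u(x) = A·sin(kπx/L) with A = -3/2 and k = 3, use ∫_0^L sin²(kπx/L) dx = L/2 and ∫_0^L cos²(kπx/L) dx = L/2.
u² = 9/4·sin²(6*π·x) and (u')² = 81*π^2·cos²(6*π·x), and each of sin², cos² integrates to L/2 = 1/4 over (0, 1/2).
∫_0^1/2 u² dx = 9/16, so ||u||_L² = 3/4.
∫_0^1/2 (u')² dx = 81*π^2/4, so ||u'||_L² = 9*π/2.
Ratio ||u||_L² / ||u'||_L² = 1/(6*π).
Sharp Poincaré constant on H^1_0(0, 1/2) is C_P = L/π = 1/(2*π), achieved by sin(2*π·x).
This is the k = 3 harmonic; the ratio L/(kπ) is strictly less than C_P = L/π, consistent with the sharp inequality ||u||_L² ≤ C_P ||u'||_L².


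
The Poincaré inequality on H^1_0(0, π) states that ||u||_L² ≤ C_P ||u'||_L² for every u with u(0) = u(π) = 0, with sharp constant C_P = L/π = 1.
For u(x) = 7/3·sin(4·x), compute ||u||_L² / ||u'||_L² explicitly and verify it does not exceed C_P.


||u||_L² / ||u'||_L² = 1/4 < C_P = 1.

u(x) = 7/3·sin(4·x), so u'(x) = 28*cos(4*x)/3.
Writing u(x) = A·sin(kπx/L) with A = 7/3 and k = 4, use ∫_0^L sin²(kπx/L) dx = L/2 and ∫_0^L cos²(kπx/L) dx = L/2.
u² = 49/9·sin²(4·x) and (u')² = 784/9·cos²(4·x), and each of sin², cos² integrates to L/2 = π/2 over (0, π).
∫_0^π u² dx = 49*π/18, so ||u||_L² = 7*sqrt(2)*sqrt(π)/6.
∫_0^π (u')² dx = 392*π/9, so ||u'||_L² = 14*sqrt(2)*sqrt(π)/3.
Ratio ||u||_L² / ||u'||_L² = 1/4.
Sharp Poincaré constant on H^1_0(0, π) is C_P = L/π = 1, achieved by sin(x).
This is the k = 4 harmonic; the ratio L/(kπ) is strictly less than C_P = L/π, consistent with the sharp inequality ||u||_L² ≤ C_P ||u'||_L².


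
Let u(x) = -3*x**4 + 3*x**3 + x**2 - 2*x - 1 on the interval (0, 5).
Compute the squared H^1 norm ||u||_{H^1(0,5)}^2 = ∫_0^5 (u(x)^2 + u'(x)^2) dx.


||u||_{H^1}^2 = 8908025/4

The H^1 norm (squared) on an interval (0, L) is
  ||u||_{H^1}^2 = ∫_0^L u(x)^2 dx + ∫_0^L u'(x)^2 dx.
Compute u'(x) = -12*x**3 + 9*x**2 + 2*x - 2.
Then u(x)^2 = 9*x**8 - 18*x**7 + 3*x**6 + 18*x**5 - 5*x**4 - 10*x**3 + 2*x**2 + 4*x + 1 and u'(x)^2 = 144*x**6 - 216*x**5 + 33*x**4 + 84*x**3 - 32*x**2 - 8*x + 4.
Integrate each monomial from 0 to 5 using ∫_0^5 c·x^n dx = c·5^(n+1)/(n+1):
  ∫_0^5 u(x)^2 dx = ∫_0^5 (9*x^8 - 18*x^7 + 3*x^6 + 18*x^5 - 5*x^4 - 10*x^3 + 2*x^2 + 4*x + 1) dx. Term by term:
    ∫_0^5 9*x^8 dx = 1953125;  ∫_0^5 -18*x^7 dx = -3515625/4;  ∫_0^5 3*x^6 dx = 234375/7;
    ∫_0^5 18*x^5 dx = 46875;  ∫_0^5 -5*x^4 dx = -3125;  ∫_0^5 -10*x^3 dx = -3125/2;
    ∫_0^5 2*x^2 dx = 250/3;  ∫_0^5 4*x dx = 50;  ∫_0^5 1 dx = 5.
  Sum: 1953125 − 3515625/4 + 234375/7 + 46875 − 3125 − 3125/2 + 250/3 + 50 + 5 = 96602245/84.
  ∫_0^5 u'(x)^2 dx = ∫_0^5 (144*x^6 - 216*x^5 + 33*x^4 + 84*x^3 - 32*x^2 - 8*x + 4) dx. Term by term:
    ∫_0^5 144*x^6 dx = 11250000/7;  ∫_0^5 -216*x^5 dx = -562500;  ∫_0^5 33*x^4 dx = 20625;
    ∫_0^5 84*x^3 dx = 13125;  ∫_0^5 -32*x^2 dx = -4000/3;  ∫_0^5 -8*x dx = -100;
    ∫_0^5 4 dx = 20.
  Sum: 11250000/7 − 562500 + 20625 + 13125 − 4000/3 − 100 + 20 = 22616570/21.
Adding: ||u||_{H^1}^2 = 96602245/84 + 22616570/21 = 8908025/4.


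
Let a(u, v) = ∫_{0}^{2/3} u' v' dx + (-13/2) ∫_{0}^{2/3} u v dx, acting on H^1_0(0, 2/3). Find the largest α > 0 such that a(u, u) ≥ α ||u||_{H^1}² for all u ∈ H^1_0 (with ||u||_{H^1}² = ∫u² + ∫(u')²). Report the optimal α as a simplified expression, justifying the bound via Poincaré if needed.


α = (-26 + 9*π^2)/(4 + 9*π^2)

Coercivity of a(·,·) on H^1_0(0, 2/3) means a(u, u) ≥ α ||u||_{H^1}² for every u ∈ H^1_0.
The interval has length L = 2/3, and Poincaré/coercivity depend only on L. Here a(u, u) = ∫(u')² + (-13/2)·∫u².
Here c = -13/2 < 0 with |c| < (π/L)² = 9*π^2/4, so coercivity still holds. The condition a(u,u) ≥ α||u||_{H^1}² reads (1−α)∫(u')² ≥ (α−c)∫u². Any admissible α is ≤ 1 (rapidly oscillating u have ∫u²/∫(u')² → 0), and α = 1 would force 0 ≥ (1−c)∫u², impossible since c < 1; so 1−α > 0. By the sharp Poincaré inequality on H^1_0 of an interval of length L, ∫(u')² ≥ (π/L)²∫u² with equality for the first sine mode sin(π(x−x₀)/L) (x₀ the left endpoint), so the inequality holds for all u iff (1−α)(π/L)² ≥ α − c, i.e. α ≤ ((π/L)² + c)/((π/L)² + 1) = (1 + c(L/π)²)/(1 + (L/π)²). (Direct route, valid since c ≤ 0: Poincaré gives c∫u² ≥ c(L/π)²∫(u')², so a(u,u) ≥ (1 + c(L/π)²)∫(u')², while ||u||_{H^1}² ≤ (1 + (L/π)²)∫(u')²; dividing yields the same α.) With (π/L)² = 9*π^2/4 and c = -13/2, the largest admissible constant is α = ((π/L)² + c)/((π/L)² + 1).
Simplifying, α = (-26 + 9*π^2)/(4 + 9*π^2).


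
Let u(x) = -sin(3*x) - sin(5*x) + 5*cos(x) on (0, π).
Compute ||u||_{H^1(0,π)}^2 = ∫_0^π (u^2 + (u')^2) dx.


||u||_{H^1(0,π)}^2 = 43*π

u'(x) = -5*sin(x) - 3*cos(3*x) - 5*cos(5*x).
Expand u² and (u')² and integrate term by term on (0, π), using: for integers n ≥ 1, ∫_0^π sin²(nx) dx = ∫_0^π cos²(nx) dx = π/2; for n ≠ n', ∫_0^π sin(nx)sin(n'x) dx = ∫_0^π cos(nx)cos(n'x) dx = 0; and by product-to-sum, ∫_0^π sin(nx)cos(n'x) dx = ½∫_0^π [sin((n+n')x) + sin((n−n')x)] dx, which is 0 when n+n' is even and 2n/(n²−n'²) when n+n' is odd (it need not vanish on (0, π)).
  u² squared terms: (-1)²·∫sin(3x)² dx = 1·π/2 = π/2;  (-1)²·∫sin(5x)² dx = 1·π/2 = π/2;  (5)²·∫cos(x)² dx = 25·π/2 = 25*π/2.
  u² cross terms: 2·(-1)·(-1)·∫sin(3x)·sin(5x) dx = 2·(0) = 0;  2·(-1)·(5)·∫sin(3x)·cos(x) dx = -10·(0) = 0;  2·(-1)·(5)·∫sin(5x)·cos(x) dx = -10·(0) = 0.
  So ∫_0^π u² dx = π/2 + π/2 + 25*π/2 + 0 + 0 + 0 = 27*π/2.
  (u')² squared terms: (-5)²·∫cos(5x)² dx = 25·π/2 = 25*π/2;  (-5)²·∫sin(x)² dx = 25·π/2 = 25*π/2;  (-3)²·∫cos(3x)² dx = 9·π/2 = 9*π/2.
  (u')² cross terms: 2·(-5)·(-5)·∫cos(5x)·sin(x) dx = 50·(0) = 0;  2·(-5)·(-3)·∫cos(5x)·cos(3x) dx = 30·(0) = 0;  2·(-5)·(-3)·∫sin(x)·cos(3x) dx = 30·(0) = 0.
  So ∫_0^π (u')² dx = 25*π/2 + 25*π/2 + 9*π/2 + 0 + 0 + 0 = 59*π/2.
||u||_{H^1}^2 = (27*π/2) + (59*π/2) = 43*π.


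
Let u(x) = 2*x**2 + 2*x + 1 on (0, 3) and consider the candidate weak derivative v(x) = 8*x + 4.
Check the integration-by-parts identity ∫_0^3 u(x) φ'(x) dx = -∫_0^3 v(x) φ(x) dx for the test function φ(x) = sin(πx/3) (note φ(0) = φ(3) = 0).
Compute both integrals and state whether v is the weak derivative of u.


LHS = -48/π, RHS = -96/π. No, v is not the weak derivative of u.

u(x) = 2*x**2 + 2*x + 1, classical derivative u'(x) = 4*x + 2.
φ(x) = sin(πx/3), so φ'(x) = π*cos(π*x/3)/3.
Note φ(0) = φ(3) = 0, so the boundary term u·φ vanishes.
LHS = ∫_0^3 u(x) φ'(x) dx = ∫_0^3 (2*π*x^2*cos(π*x/3)/3 + 2*π*x*cos(π*x/3)/3 + π*cos(π*x/3)/3) dx. Term by term:
  ∫_0^3 π*cos(π*x/3)/3 dx = 0;  ∫_0^3 2*π*x*cos(π*x/3)/3 dx = -12/π;  ∫_0^3 2*π*x^2*cos(π*x/3)/3 dx = -36/π.
Sum: 0 − 12/π − 36/π = -48/π.
So LHS = -48/π.
∫_0^3 v(x) φ(x) dx = ∫_0^3 (8*x*sin(π*x/3) + 4*sin(π*x/3)) dx. Term by term:
  ∫_0^3 4*sin(π*x/3) dx = 24/π;  ∫_0^3 8*x*sin(π*x/3) dx = 72/π.
Sum: 24/π + 72/π = 96/π.
So RHS = -∫_0^3 v(x) φ(x) dx = -96/π.
LHS − RHS = 48/π ≠ 0, so the identity fails.
(For a valid weak derivative the identity must hold for EVERY test function, in particular this one. The failure shows v is NOT the weak derivative of u.)
Correct weak derivative would be u'(x) = 4*x + 2.


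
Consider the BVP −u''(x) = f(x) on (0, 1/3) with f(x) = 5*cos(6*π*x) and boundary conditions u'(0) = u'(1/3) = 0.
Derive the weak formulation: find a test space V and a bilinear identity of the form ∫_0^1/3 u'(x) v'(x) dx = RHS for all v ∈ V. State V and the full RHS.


V = H^1(0, 1/3) (no boundary constraint on v; u is determined up to an additive constant); weak form: ∫_0^1/3 u'v' dx = ∫_0^1/3 (5*cos(6*π*x)) v dx for all v ∈ V.

Multiply both sides by a test function v and integrate from 0 to 1/3:
  ∫_0^1/3 −u''(x) v(x) dx = ∫_0^1/3 f(x) v(x) dx.
Integrate the LHS by parts once:
  ∫_0^1/3 −u'' v dx = −[u'(x) v(x)]_0^1/3 + ∫_0^1/3 u'(x) v'(x) dx.
Thus ∫_0^1/3 u'(x) v'(x) dx = ∫_0^1/3 f(x) v(x) dx + [u'(x) v(x)]_0^1/3.
Choose V so that boundary terms are either known or forced to vanish.
u has homogeneous Neumann: u'(0) = u'(1/3) = 0. So [u' v]_0^1/3 = 0·v(1/3) − 0·v(0) = 0 for any v; take V = H^1(0, 1/3).
Weak formulation: find u (satisfying any essential BC) such that ∫_0^1/3 u'(x) v'(x) dx = ∫_0^1/3 f v dx for all v ∈ V (homogeneous Neumann, so boundary terms vanish).
Substituting f(x) = 5*cos(6*π*x), the right-hand side is ∫_0^1/3 (5*cos(6*π*x)) v dx.
Compatibility check (pure Neumann): taking v ≡ 1 ∈ V gives 0 = ∫_0^1/3 f dx + (0) − (0), i.e. ∫_0^1/3 f dx must equal u'(0) − u'(1/3) = 0. Indeed ∫_0^1/3 (5*cos(6*π*x)) dx = 0, so the data are compatible. The solution is then unique only up to an additive constant (fix it e.g. by requiring ∫_0^1/3 u dx = 0).


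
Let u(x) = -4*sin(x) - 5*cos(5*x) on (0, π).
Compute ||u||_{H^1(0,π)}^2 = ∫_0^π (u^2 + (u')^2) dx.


||u||_{H^1(0,π)}^2 = 341*π

u'(x) = 25*sin(5*x) - 4*cos(x).
Expand u² and (u')² and integrate term by term on (0, π), using: for integers n ≥ 1, ∫_0^π sin²(nx) dx = ∫_0^π cos²(nx) dx = π/2; for n ≠ n', ∫_0^π sin(nx)sin(n'x) dx = ∫_0^π cos(nx)cos(n'x) dx = 0; and by product-to-sum, ∫_0^π sin(nx)cos(n'x) dx = ½∫_0^π [sin((n+n')x) + sin((n−n')x)] dx, which is 0 when n+n' is even and 2n/(n²−n'²) when n+n' is odd (it need not vanish on (0, π)).
  u² squared terms: (-5)²·∫cos(5x)² dx = 25·π/2 = 25*π/2;  (-4)²·∫sin(x)² dx = 16·π/2 = 8*π.
  u² cross terms: 2·(-5)·(-4)·∫cos(5x)·sin(x) dx = 40·(0) = 0.
  So ∫_0^π u² dx = 25*π/2 + 8*π + 0 = 41*π/2.
  (u')² squared terms: (-4)²·∫cos(x)² dx = 16·π/2 = 8*π;  (25)²·∫sin(5x)² dx = 625·π/2 = 625*π/2.
  (u')² cross terms: 2·(-4)·(25)·∫cos(x)·sin(5x) dx = -200·(0) = 0.
  So ∫_0^π (u')² dx = 8*π + 625*π/2 + 0 = 641*π/2.
||u||_{H^1}^2 = (41*π/2) + (641*π/2) = 341*π.


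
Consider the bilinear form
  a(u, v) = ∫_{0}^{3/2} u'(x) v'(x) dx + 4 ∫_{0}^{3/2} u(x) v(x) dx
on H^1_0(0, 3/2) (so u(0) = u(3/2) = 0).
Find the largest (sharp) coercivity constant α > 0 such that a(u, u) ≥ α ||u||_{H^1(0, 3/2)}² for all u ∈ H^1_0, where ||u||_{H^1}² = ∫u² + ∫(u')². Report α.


α = 1

Coercivity of a(·,·) on H^1_0(0, 3/2) means a(u, u) ≥ α ||u||_{H^1}² for every u ∈ H^1_0.
The interval has length L = 3/2, and Poincaré/coercivity depend only on L. Here a(u, u) = ∫(u')² + (4)·∫u².
Here c = 4 ≥ 1, so a(u,u) = ∫(u')² + c∫u² ≥ ∫(u')² + ∫u² = ||u||_{H^1}², i.e. α = 1 works. No larger α is possible: a(u,u) ≥ α||u||_{H^1}² means (1−α)∫(u')² ≥ (α−c)∫u², and for the modes u_n = sin(nπ(x−x₀)/L) (x₀ the left endpoint) one has ∫u_n²/∫(u_n')² = (L/(nπ))² → 0, so a(u_n,u_n)/||u_n||_{H^1}² → 1. Hence the optimal constant is α = 1.
Therefore α = 1.


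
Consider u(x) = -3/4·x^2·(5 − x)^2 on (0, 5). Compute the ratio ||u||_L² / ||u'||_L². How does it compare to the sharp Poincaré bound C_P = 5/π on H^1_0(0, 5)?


||u||_L² / ||u'||_L² = 5*sqrt(3)/6 < C_P = 5/π.

u(x) = -3/4·x^2·(5 − x)^2, so u'(x) = 3*x*(x*(5 - x) - (x - 5)^2)/2.
u(x) = -3/4·x^2·(5 − x)^2 vanishes at x = 0 and x = 5, so u ∈ H^1_0(0, 5). Differentiate via the product rule and integrate the resulting polynomials term by term.
  ∫_0^5 u² dx = ∫_0^5 (9*x^8/16 - 45*x^7/4 + 675*x^6/8 - 1125*x^5/4 + 5625*x^4/16) dx. Term by term:
    ∫_0^5 9*x^8/16 dx = 1953125/16;  ∫_0^5 -45*x^7/4 dx = -17578125/32;  ∫_0^5 675*x^6/8 dx = 52734375/56;
    ∫_0^5 -1125*x^5/4 dx = -5859375/8;  ∫_0^5 5625*x^4/16 dx = 3515625/16.
  Sum: 1953125/16 − 17578125/32 + 52734375/56 − 5859375/8 + 3515625/16 = 390625/224.
  ∫_0^5 (u')² dx = ∫_0^5 (9*x^6 - 135*x^5 + 2925*x^4/4 - 3375*x^3/2 + 5625*x^2/4) dx. Term by term:
    ∫_0^5 9*x^6 dx = 703125/7;  ∫_0^5 -135*x^5 dx = -703125/2;  ∫_0^5 2925*x^4/4 dx = 1828125/4;
    ∫_0^5 -3375*x^3/2 dx = -2109375/8;  ∫_0^5 5625*x^2/4 dx = 234375/4.
  Sum: 703125/7 − 703125/2 + 1828125/4 − 2109375/8 + 234375/4 = 46875/56.
∫_0^5 u² dx = 390625/224, so ||u||_L² = 625*sqrt(14)/56.
∫_0^5 (u')² dx = 46875/56, so ||u'||_L² = 125*sqrt(42)/28.
Ratio ||u||_L² / ||u'||_L² = 5*sqrt(3)/6.
Sharp Poincaré constant on H^1_0(0, 5) is C_P = L/π = 5/π, achieved by sin(π/5·x).
A polynomial bump cannot attain the sharp Poincaré constant (only the first sine eigenfunction does), so the ratio is strictly less than C_P, consistent with ||u||_L² ≤ C_P ||u'||_L².


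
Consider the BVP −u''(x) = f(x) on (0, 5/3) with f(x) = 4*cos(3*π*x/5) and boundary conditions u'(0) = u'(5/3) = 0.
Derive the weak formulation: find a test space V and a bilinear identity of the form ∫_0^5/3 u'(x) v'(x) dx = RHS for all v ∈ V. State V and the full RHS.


V = H^1(0, 5/3) (no boundary constraint on v; u is determined up to an additive constant); weak form: ∫_0^5/3 u'v' dx = ∫_0^5/3 (4*cos(3*π*x/5)) v dx for all v ∈ V.

Multiply both sides by a test function v and integrate from 0 to 5/3:
  ∫_0^5/3 −u''(x) v(x) dx = ∫_0^5/3 f(x) v(x) dx.
Integrate the LHS by parts once:
  ∫_0^5/3 −u'' v dx = −[u'(x) v(x)]_0^5/3 + ∫_0^5/3 u'(x) v'(x) dx.
Thus ∫_0^5/3 u'(x) v'(x) dx = ∫_0^5/3 f(x) v(x) dx + [u'(x) v(x)]_0^5/3.
Choose V so that boundary terms are either known or forced to vanish.
u has homogeneous Neumann: u'(0) = u'(5/3) = 0. So [u' v]_0^5/3 = 0·v(5/3) − 0·v(0) = 0 for any v; take V = H^1(0, 5/3).
Weak formulation: find u (satisfying any essential BC) such that ∫_0^5/3 u'(x) v'(x) dx = ∫_0^5/3 f v dx for all v ∈ V (homogeneous Neumann, so boundary terms vanish).
Substituting f(x) = 4*cos(3*π*x/5), the right-hand side is ∫_0^5/3 (4*cos(3*π*x/5)) v dx.
Compatibility check (pure Neumann): taking v ≡ 1 ∈ V gives 0 = ∫_0^5/3 f dx + (0) − (0), i.e. ∫_0^5/3 f dx must equal u'(0) − u'(5/3) = 0. Indeed ∫_0^5/3 (4*cos(3*π*x/5)) dx = 0, so the data are compatible. The solution is then unique only up to an additive constant (fix it e.g. by requiring ∫_0^5/3 u dx = 0).


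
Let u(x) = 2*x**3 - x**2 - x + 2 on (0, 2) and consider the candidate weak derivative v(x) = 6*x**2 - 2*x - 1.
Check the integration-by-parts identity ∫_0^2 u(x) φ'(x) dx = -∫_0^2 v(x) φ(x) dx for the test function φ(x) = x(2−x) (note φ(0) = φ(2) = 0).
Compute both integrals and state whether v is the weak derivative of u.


LHS = -28/5, RHS = -28/5. Yes, v = u' weakly.

u(x) = 2*x**3 - x**2 - x + 2, classical derivative u'(x) = 6*x**2 - 2*x - 1.
φ(x) = x(2−x), so φ'(x) = 2 - 2*x.
Note φ(0) = φ(2) = 0, so the boundary term u·φ vanishes.
LHS = ∫_0^2 u(x) φ'(x) dx = ∫_0^2 (-4*x^4 + 6*x^3 - 6*x + 4) dx. Term by term:
  ∫_0^2 -4*x^4 dx = -128/5;  ∫_0^2 6*x^3 dx = 24;  ∫_0^2 -6*x dx = -12;
  ∫_0^2 4 dx = 8.
Sum: -128/5 + 24 − 12 + 8 = -28/5.
So LHS = -28/5.
∫_0^2 v(x) φ(x) dx = ∫_0^2 (-6*x^4 + 14*x^3 - 3*x^2 - 2*x) dx. Term by term:
  ∫_0^2 -6*x^4 dx = -192/5;  ∫_0^2 14*x^3 dx = 56;  ∫_0^2 -3*x^2 dx = -8;
  ∫_0^2 -2*x dx = -4.
Sum: -192/5 + 56 − 8 − 4 = 28/5.
So RHS = -∫_0^2 v(x) φ(x) dx = -28/5.
LHS = RHS, so the identity holds for this test φ.
Moreover u is smooth here and v(x) = u'(x) = 6*x**2 - 2*x - 1 pointwise, so the identity holds for every test function. Hence v is the weak derivative of u.


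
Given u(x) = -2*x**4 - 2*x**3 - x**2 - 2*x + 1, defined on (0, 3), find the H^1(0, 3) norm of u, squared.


||u||_{H^1}^2 = 1956873/35

The H^1 norm (squared) on an interval (0, L) is
  ||u||_{H^1}^2 = ∫_0^L u(x)^2 dx + ∫_0^L u'(x)^2 dx.
Compute u'(x) = -8*x**3 - 6*x**2 - 2*x - 2.
Then u(x)^2 = 4*x**8 + 8*x**7 + 8*x**6 + 12*x**5 + 5*x**4 + 2*x**2 - 4*x + 1 and u'(x)^2 = 64*x**6 + 96*x**5 + 68*x**4 + 56*x**3 + 28*x**2 + 8*x + 4.
Integrate each monomial from 0 to 3 using ∫_0^3 c·x^n dx = c·3^(n+1)/(n+1):
  ∫_0^3 u(x)^2 dx = ∫_0^3 (4*x^8 + 8*x^7 + 8*x^6 + 12*x^5 + 5*x^4 + 2*x^2 - 4*x + 1) dx. Term by term:
    ∫_0^3 4*x^8 dx = 8748;  ∫_0^3 8*x^7 dx = 6561;  ∫_0^3 8*x^6 dx = 17496/7;
    ∫_0^3 12*x^5 dx = 1458;  ∫_0^3 5*x^4 dx = 243;  ∫_0^3 2*x^2 dx = 18;
    ∫_0^3 -4*x dx = -18;  ∫_0^3 1 dx = 3.
  Sum: 8748 + 6561 + 17496/7 + 1458 + 243 + 18 − 18 + 3 = 136587/7.
  ∫_0^3 u'(x)^2 dx = ∫_0^3 (64*x^6 + 96*x^5 + 68*x^4 + 56*x^3 + 28*x^2 + 8*x + 4) dx. Term by term:
    ∫_0^3 64*x^6 dx = 139968/7;  ∫_0^3 96*x^5 dx = 11664;  ∫_0^3 68*x^4 dx = 16524/5;
    ∫_0^3 56*x^3 dx = 1134;  ∫_0^3 28*x^2 dx = 252;  ∫_0^3 8*x dx = 36;
    ∫_0^3 4 dx = 12.
  Sum: 139968/7 + 11664 + 16524/5 + 1134 + 252 + 36 + 12 = 1273938/35.
Adding: ||u||_{H^1}^2 = 136587/7 + 1273938/35 = 1956873/35.


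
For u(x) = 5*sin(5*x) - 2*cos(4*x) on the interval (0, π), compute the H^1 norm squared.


||u||_{H^1(0,π)}^2 = -3400/9 + 359*π

u'(x) = 8*sin(4*x) + 25*cos(5*x).
Expand u² and (u')² and integrate term by term on (0, π), using: for integers n ≥ 1, ∫_0^π sin²(nx) dx = ∫_0^π cos²(nx) dx = π/2; for n ≠ n', ∫_0^π sin(nx)sin(n'x) dx = ∫_0^π cos(nx)cos(n'x) dx = 0; and by product-to-sum, ∫_0^π sin(nx)cos(n'x) dx = ½∫_0^π [sin((n+n')x) + sin((n−n')x)] dx, which is 0 when n+n' is even and 2n/(n²−n'²) when n+n' is odd (it need not vanish on (0, π)).
  u² squared terms: (-2)²·∫cos(4x)² dx = 4·π/2 = 2*π;  (5)²·∫sin(5x)² dx = 25·π/2 = 25*π/2.
  u² cross terms: 2·(-2)·(5)·∫cos(4x)·sin(5x) dx = -20·(10/9) = -200/9.
  So ∫_0^π u² dx = 2*π + 25*π/2 − 200/9 = -200/9 + 29*π/2.
  (u')² squared terms: (8)²·∫sin(4x)² dx = 64·π/2 = 32*π;  (25)²·∫cos(5x)² dx = 625·π/2 = 625*π/2.
  (u')² cross terms: 2·(8)·(25)·∫sin(4x)·cos(5x) dx = 400·(-8/9) = -3200/9.
  So ∫_0^π (u')² dx = 32*π + 625*π/2 − 3200/9 = -3200/9 + 689*π/2.
||u||_{H^1}^2 = (-200/9 + 29*π/2) + (-3200/9 + 689*π/2) = -3400/9 + 359*π.


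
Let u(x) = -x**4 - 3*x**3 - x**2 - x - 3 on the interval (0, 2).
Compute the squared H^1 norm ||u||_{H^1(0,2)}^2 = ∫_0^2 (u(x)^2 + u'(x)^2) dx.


||u||_{H^1}^2 = 168416/63

The H^1 norm (squared) on an interval (0, L) is
  ||u||_{H^1}^2 = ∫_0^L u(x)^2 dx + ∫_0^L u'(x)^2 dx.
Compute u'(x) = -4*x**3 - 9*x**2 - 2*x - 1.
Then u(x)^2 = x**8 + 6*x**7 + 11*x**6 + 8*x**5 + 13*x**4 + 20*x**3 + 7*x**2 + 6*x + 9 and u'(x)^2 = 16*x**6 + 72*x**5 + 97*x**4 + 44*x**3 + 22*x**2 + 4*x + 1.
Integrate each monomial from 0 to 2 using ∫_0^2 c·x^n dx = c·2^(n+1)/(n+1):
  ∫_0^2 u(x)^2 dx = ∫_0^2 (x^8 + 6*x^7 + 11*x^6 + 8*x^5 + 13*x^4 + 20*x^3 + 7*x^2 + 6*x + 9) dx. Term by term:
    ∫_0^2 x^8 dx = 512/9;  ∫_0^2 6*x^7 dx = 192;  ∫_0^2 11*x^6 dx = 1408/7;
    ∫_0^2 8*x^5 dx = 256/3;  ∫_0^2 13*x^4 dx = 416/5;  ∫_0^2 20*x^3 dx = 80;
    ∫_0^2 7*x^2 dx = 56/3;  ∫_0^2 6*x dx = 12;  ∫_0^2 9 dx = 18.
  Sum: 512/9 + 192 + 1408/7 + 256/3 + 416/5 + 80 + 56/3 + 12 + 18 = 235378/315.
  ∫_0^2 u'(x)^2 dx = ∫_0^2 (16*x^6 + 72*x^5 + 97*x^4 + 44*x^3 + 22*x^2 + 4*x + 1) dx. Term by term:
    ∫_0^2 16*x^6 dx = 2048/7;  ∫_0^2 72*x^5 dx = 768;  ∫_0^2 97*x^4 dx = 3104/5;
    ∫_0^2 44*x^3 dx = 176;  ∫_0^2 22*x^2 dx = 176/3;  ∫_0^2 4*x dx = 8;
    ∫_0^2 1 dx = 2.
  Sum: 2048/7 + 768 + 3104/5 + 176 + 176/3 + 8 + 2 = 202234/105.
Adding: ||u||_{H^1}^2 = 235378/315 + 202234/105 = 168416/63.


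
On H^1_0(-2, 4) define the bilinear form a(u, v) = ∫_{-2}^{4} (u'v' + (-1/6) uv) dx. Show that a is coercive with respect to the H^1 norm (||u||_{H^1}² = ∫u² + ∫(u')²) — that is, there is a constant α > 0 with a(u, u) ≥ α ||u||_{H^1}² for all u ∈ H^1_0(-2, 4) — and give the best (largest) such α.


α = (-6 + π^2)/(π^2 + 36)

Coercivity of a(·,·) on H^1_0(-2, 4) means a(u, u) ≥ α ||u||_{H^1}² for every u ∈ H^1_0.
The interval has length L = 6, and Poincaré/coercivity depend only on L. Here a(u, u) = ∫(u')² + (-1/6)·∫u².
Here c = -1/6 < 0 with |c| < (π/L)² = π^2/36, so coercivity still holds. The condition a(u,u) ≥ α||u||_{H^1}² reads (1−α)∫(u')² ≥ (α−c)∫u². Any admissible α is ≤ 1 (rapidly oscillating u have ∫u²/∫(u')² → 0), and α = 1 would force 0 ≥ (1−c)∫u², impossible since c < 1; so 1−α > 0. By the sharp Poincaré inequality on H^1_0 of an interval of length L, ∫(u')² ≥ (π/L)²∫u² with equality for the first sine mode sin(π(x−x₀)/L) (x₀ the left endpoint), so the inequality holds for all u iff (1−α)(π/L)² ≥ α − c, i.e. α ≤ ((π/L)² + c)/((π/L)² + 1) = (1 + c(L/π)²)/(1 + (L/π)²). (Direct route, valid since c ≤ 0: Poincaré gives c∫u² ≥ c(L/π)²∫(u')², so a(u,u) ≥ (1 + c(L/π)²)∫(u')², while ||u||_{H^1}² ≤ (1 + (L/π)²)∫(u')²; dividing yields the same α.) With (π/L)² = π^2/36 and c = -1/6, the largest admissible constant is α = ((π/L)² + c)/((π/L)² + 1).
Simplifying, α = (-6 + π^2)/(π^2 + 36).


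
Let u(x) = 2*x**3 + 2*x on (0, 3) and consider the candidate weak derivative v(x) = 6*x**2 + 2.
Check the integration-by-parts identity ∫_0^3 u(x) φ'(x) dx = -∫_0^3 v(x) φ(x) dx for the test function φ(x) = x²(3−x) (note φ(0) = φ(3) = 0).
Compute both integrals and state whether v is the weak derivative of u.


LHS = -1593/10, RHS = -1593/10. Yes, v = u' weakly.

u(x) = 2*x**3 + 2*x, classical derivative u'(x) = 6*x**2 + 2.
φ(x) = x²(3−x), so φ'(x) = 3*x*(2 - x).
Note φ(0) = φ(3) = 0, so the boundary term u·φ vanishes.
LHS = ∫_0^3 u(x) φ'(x) dx = ∫_0^3 (-6*x^5 + 12*x^4 - 6*x^3 + 12*x^2) dx. Term by term:
  ∫_0^3 -6*x^5 dx = -729;  ∫_0^3 12*x^4 dx = 2916/5;  ∫_0^3 -6*x^3 dx = -243/2;
  ∫_0^3 12*x^2 dx = 108.
Sum: -729 + 2916/5 − 243/2 + 108 = -1593/10.
So LHS = -1593/10.
∫_0^3 v(x) φ(x) dx = ∫_0^3 (-6*x^5 + 18*x^4 - 2*x^3 + 6*x^2) dx. Term by term:
  ∫_0^3 -6*x^5 dx = -729;  ∫_0^3 18*x^4 dx = 4374/5;  ∫_0^3 -2*x^3 dx = -81/2;
  ∫_0^3 6*x^2 dx = 54.
Sum: -729 + 4374/5 − 81/2 + 54 = 1593/10.
So RHS = -∫_0^3 v(x) φ(x) dx = -1593/10.
LHS = RHS, so the identity holds for this test φ.
Moreover u is smooth here and v(x) = u'(x) = 6*x**2 + 2 pointwise, so the identity holds for every test function. Hence v is the weak derivative of u.


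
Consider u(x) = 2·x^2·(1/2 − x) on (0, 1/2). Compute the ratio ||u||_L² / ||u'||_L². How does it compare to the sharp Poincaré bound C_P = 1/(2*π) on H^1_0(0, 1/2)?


||u||_L² / ||u'||_L² = sqrt(14)/28 < C_P = 1/(2*π).

u(x) = 2·x^2·(1/2 − x), so u'(x) = 2*x*(1 - 3*x).
u(x) = 2·x^2·(1/2 − x) vanishes at x = 0 and x = 1/2, so u ∈ H^1_0(0, 1/2). Differentiate via the product rule and integrate the resulting polynomials term by term.
  ∫_0^1/2 u² dx = ∫_0^1/2 (4*x^6 - 4*x^5 + x^4) dx. Term by term:
    ∫_0^1/2 4*x^6 dx = 1/224;  ∫_0^1/2 -4*x^5 dx = -1/96;  ∫_0^1/2 x^4 dx = 1/160.
  Sum: 1/224 − 1/96 + 1/160 = 1/3360.
  ∫_0^1/2 (u')² dx = ∫_0^1/2 (36*x^4 - 24*x^3 + 4*x^2) dx. Term by term:
    ∫_0^1/2 36*x^4 dx = 9/40;  ∫_0^1/2 -24*x^3 dx = -3/8;  ∫_0^1/2 4*x^2 dx = 1/6.
  Sum: 9/40 − 3/8 + 1/6 = 1/60.
∫_0^1/2 u² dx = 1/3360, so ||u||_L² = sqrt(210)/840.
∫_0^1/2 (u')² dx = 1/60, so ||u'||_L² = sqrt(15)/30.
Ratio ||u||_L² / ||u'||_L² = sqrt(14)/28.
Sharp Poincaré constant on H^1_0(0, 1/2) is C_P = L/π = 1/(2*π), achieved by sin(2*π·x).
A polynomial bump cannot attain the sharp Poincaré constant (only the first sine eigenfunction does), so the ratio is strictly less than C_P, consistent with ||u||_L² ≤ C_P ||u'||_L².


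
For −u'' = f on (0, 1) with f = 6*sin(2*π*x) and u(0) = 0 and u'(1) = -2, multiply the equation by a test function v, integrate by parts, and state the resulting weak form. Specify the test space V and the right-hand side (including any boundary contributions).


V = {v ∈ H^1(0, 1) : v(0) = 0} (test functions vanish at x = 0 where u is specified); weak form: ∫_0^1 u'v' dx = ∫_0^1 (6*sin(2*π*x)) v dx − 2·v(1) for all v ∈ V.

Multiply both sides by a test function v and integrate from 0 to 1:
  ∫_0^1 −u''(x) v(x) dx = ∫_0^1 f(x) v(x) dx.
Integrate the LHS by parts once:
  ∫_0^1 −u'' v dx = −[u'(x) v(x)]_0^1 + ∫_0^1 u'(x) v'(x) dx.
Thus ∫_0^1 u'(x) v'(x) dx = ∫_0^1 f(x) v(x) dx + [u'(x) v(x)]_0^1.
Choose V so that boundary terms are either known or forced to vanish.
Mixed BC: u(0) = 0 (Dirichlet) and u'(1) = -2 (Neumann). Define V = {v ∈ H^1(0, 1) : v(0) = 0}. Then [u' v]_0^1 = u'(1)·v(1) − u'(0)·0 = − 2·v(1).
Weak formulation: find u (satisfying any essential BC) such that ∫_0^1 u'(x) v'(x) dx = ∫_0^1 f v dx − 2·v(1) for all v ∈ V (Dirichlet at 0 absorbed into V; Neumann datum at x = 1 contributes the boundary term).
Substituting f(x) = 6*sin(2*π*x), the right-hand side is ∫_0^1 (6*sin(2*π*x)) v dx − 2·v(1).


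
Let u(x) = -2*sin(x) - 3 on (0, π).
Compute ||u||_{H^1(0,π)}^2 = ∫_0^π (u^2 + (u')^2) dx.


||u||_{H^1(0,π)}^2 = 24 + 13*π

u'(x) = -2*cos(x).
Expand u² and (u')² and integrate term by term on (0, π), using: for integers n ≥ 1, ∫_0^π sin²(nx) dx = ∫_0^π cos²(nx) dx = π/2; for n ≠ n', ∫_0^π sin(nx)sin(n'x) dx = ∫_0^π cos(nx)cos(n'x) dx = 0; and by product-to-sum, ∫_0^π sin(nx)cos(n'x) dx = ½∫_0^π [sin((n+n')x) + sin((n−n')x)] dx, which is 0 when n+n' is even and 2n/(n²−n'²) when n+n' is odd (it need not vanish on (0, π)). For the constant mode: ∫_0^π 1 dx = π, ∫_0^π cos(nx) dx = 0, ∫_0^π sin(nx) dx = (1−(−1)^n)/n.
  u² squared terms: (-3)²·∫1 dx = 9·π = 9*π;  (-2)²·∫sin(x)² dx = 4·π/2 = 2*π.
  u² cross terms: 2·(-3)·(-2)·∫1·sin(x) dx = 12·(2) = 24.
  So ∫_0^π u² dx = 9*π + 2*π + 24 = 24 + 11*π.
  (u')² squared terms: (-2)²·∫cos(x)² dx = 4·π/2 = 2*π.
  So ∫_0^π (u')² dx = 2*π.
||u||_{H^1}^2 = (24 + 11*π) + (2*π) = 24 + 13*π.


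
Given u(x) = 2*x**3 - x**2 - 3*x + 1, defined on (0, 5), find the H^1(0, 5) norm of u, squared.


||u||_{H^1}^2 = 1963375/42

The H^1 norm (squared) on an interval (0, L) is
  ||u||_{H^1}^2 = ∫_0^L u(x)^2 dx + ∫_0^L u'(x)^2 dx.
Compute u'(x) = 6*x**2 - 2*x - 3.
Then u(x)^2 = 4*x**6 - 4*x**5 - 11*x**4 + 10*x**3 + 7*x**2 - 6*x + 1 and u'(x)^2 = 36*x**4 - 24*x**3 - 32*x**2 + 12*x + 9.
Integrate each monomial from 0 to 5 using ∫_0^5 c·x^n dx = c·5^(n+1)/(n+1):
  ∫_0^5 u(x)^2 dx = ∫_0^5 (4*x^6 - 4*x^5 - 11*x^4 + 10*x^3 + 7*x^2 - 6*x + 1) dx. Term by term:
    ∫_0^5 4*x^6 dx = 312500/7;  ∫_0^5 -4*x^5 dx = -31250/3;  ∫_0^5 -11*x^4 dx = -6875;
    ∫_0^5 10*x^3 dx = 3125/2;  ∫_0^5 7*x^2 dx = 875/3;  ∫_0^5 -6*x dx = -75;
    ∫_0^5 1 dx = 5.
  Sum: 312500/7 − 31250/3 − 6875 + 3125/2 + 875/3 − 75 + 5 = 407895/14.
  ∫_0^5 u'(x)^2 dx = ∫_0^5 (36*x^4 - 24*x^3 - 32*x^2 + 12*x + 9) dx. Term by term:
    ∫_0^5 36*x^4 dx = 22500;  ∫_0^5 -24*x^3 dx = -3750;  ∫_0^5 -32*x^2 dx = -4000/3;
    ∫_0^5 12*x dx = 150;  ∫_0^5 9 dx = 45.
  Sum: 22500 − 3750 − 4000/3 + 150 + 45 = 52835/3.
Adding: ||u||_{H^1}^2 = 407895/14 + 52835/3 = 1963375/42.


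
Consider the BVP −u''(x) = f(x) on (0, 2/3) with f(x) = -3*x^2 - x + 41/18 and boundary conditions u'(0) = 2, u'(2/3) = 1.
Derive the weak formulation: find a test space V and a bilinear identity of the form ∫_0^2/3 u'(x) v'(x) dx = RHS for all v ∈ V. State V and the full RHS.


V = H^1(0, 2/3) (v unrestricted at boundary; u is determined up to an additive constant); weak form: ∫_0^2/3 u'v' dx = ∫_0^2/3 (-3*x^2 - x + 41/18) v dx + v(2/3) − 2·v(0) for all v ∈ V.

Multiply both sides by a test function v and integrate from 0 to 2/3:
  ∫_0^2/3 −u''(x) v(x) dx = ∫_0^2/3 f(x) v(x) dx.
Integrate the LHS by parts once:
  ∫_0^2/3 −u'' v dx = −[u'(x) v(x)]_0^2/3 + ∫_0^2/3 u'(x) v'(x) dx.
Thus ∫_0^2/3 u'(x) v'(x) dx = ∫_0^2/3 f(x) v(x) dx + [u'(x) v(x)]_0^2/3.
Choose V so that boundary terms are either known or forced to vanish.
u has inhomogeneous Neumann u'(0) = 2, u'(2/3) = 1. [u' v]_0^2/3 = (1)·v(2/3) − (2)·v(0) = v(2/3) − 2·v(0). Take V = H^1(0, 2/3); boundary term becomes part of RHS.
Weak formulation: find u (satisfying any essential BC) such that ∫_0^2/3 u'(x) v'(x) dx = ∫_0^2/3 f v dx + v(2/3) − 2·v(0) for all v ∈ V (Neumann data are natural BCs: they enter the RHS as boundary terms).
Substituting f(x) = -3*x^2 - x + 41/18, the right-hand side is ∫_0^2/3 (-3*x^2 - x + 41/18) v dx + v(2/3) − 2·v(0).
Compatibility check (pure Neumann): taking v ≡ 1 ∈ V gives 0 = ∫_0^2/3 f dx + (1) − (2), i.e. ∫_0^2/3 f dx must equal u'(0) − u'(2/3) = 1. Indeed ∫_0^2/3 (-3*x^2 - x + 41/18) dx = 1, so the data are compatible. The solution is then unique only up to an additive constant (fix it e.g. by requiring ∫_0^2/3 u dx = 0).


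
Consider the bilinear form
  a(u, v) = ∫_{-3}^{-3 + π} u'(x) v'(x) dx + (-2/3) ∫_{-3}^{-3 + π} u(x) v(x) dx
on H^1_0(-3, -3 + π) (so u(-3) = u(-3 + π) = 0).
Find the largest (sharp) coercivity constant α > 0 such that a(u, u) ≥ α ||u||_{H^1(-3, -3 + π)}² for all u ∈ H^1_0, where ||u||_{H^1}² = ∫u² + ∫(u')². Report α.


α = 1/6

Coercivity of a(·,·) on H^1_0(-3, -3 + π) means a(u, u) ≥ α ||u||_{H^1}² for every u ∈ H^1_0.
The interval has length L = π, and Poincaré/coercivity depend only on L. Here a(u, u) = ∫(u')² + (-2/3)·∫u².
Here c = -2/3 < 0 with |c| < (π/L)² = 1, so coercivity still holds. The condition a(u,u) ≥ α||u||_{H^1}² reads (1−α)∫(u')² ≥ (α−c)∫u². Any admissible α is ≤ 1 (rapidly oscillating u have ∫u²/∫(u')² → 0), and α = 1 would force 0 ≥ (1−c)∫u², impossible since c < 1; so 1−α > 0. By the sharp Poincaré inequality on H^1_0 of an interval of length L, ∫(u')² ≥ (π/L)²∫u² with equality for the first sine mode sin(π(x−x₀)/L) (x₀ the left endpoint), so the inequality holds for all u iff (1−α)(π/L)² ≥ α − c, i.e. α ≤ ((π/L)² + c)/((π/L)² + 1) = (1 + c(L/π)²)/(1 + (L/π)²). (Direct route, valid since c ≤ 0: Poincaré gives c∫u² ≥ c(L/π)²∫(u')², so a(u,u) ≥ (1 + c(L/π)²)∫(u')², while ||u||_{H^1}² ≤ (1 + (L/π)²)∫(u')²; dividing yields the same α.) With (π/L)² = 1 and c = -2/3, the largest admissible constant is α = ((π/L)² + c)/((π/L)² + 1).
Simplifying, α = 1/6.


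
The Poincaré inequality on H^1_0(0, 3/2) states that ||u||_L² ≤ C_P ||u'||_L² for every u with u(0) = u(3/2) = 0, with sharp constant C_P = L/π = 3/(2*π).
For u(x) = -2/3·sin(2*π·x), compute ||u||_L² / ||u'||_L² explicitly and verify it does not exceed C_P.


||u||_L² / ||u'||_L² = 1/(2*π) < C_P = 3/(2*π).

u(x) = -2/3·sin(2*π·x), so u'(x) = -4*π*cos(2*π*x)/3.
Writing u(x) = A·sin(kπx/L) with A = -2/3 and k = 3, use ∫_0^L sin²(kπx/L) dx = L/2 and ∫_0^L cos²(kπx/L) dx = L/2.
u² = 4/9·sin²(2*π·x) and (u')² = 16*π^2/9·cos²(2*π·x), and each of sin², cos² integrates to L/2 = 3/4 over (0, 3/2).
∫_0^3/2 u² dx = 1/3, so ||u||_L² = sqrt(3)/3.
∫_0^3/2 (u')² dx = 4*π^2/3, so ||u'||_L² = 2*sqrt(3)*π/3.
Ratio ||u||_L² / ||u'||_L² = 1/(2*π).
Sharp Poincaré constant on H^1_0(0, 3/2) is C_P = L/π = 3/(2*π), achieved by sin(2*π/3·x).
This is the k = 3 harmonic; the ratio L/(kπ) is strictly less than C_P = L/π, consistent with the sharp inequality ||u||_L² ≤ C_P ||u'||_L².


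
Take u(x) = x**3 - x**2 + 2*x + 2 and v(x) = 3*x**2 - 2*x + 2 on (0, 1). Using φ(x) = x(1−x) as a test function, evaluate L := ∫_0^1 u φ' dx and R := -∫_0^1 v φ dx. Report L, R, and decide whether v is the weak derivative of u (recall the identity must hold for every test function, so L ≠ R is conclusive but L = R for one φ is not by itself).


LHS = -19/60, RHS = -19/60. Yes, v = u' weakly.

u(x) = x**3 - x**2 + 2*x + 2, classical derivative u'(x) = 3*x**2 - 2*x + 2.
φ(x) = x(1−x), so φ'(x) = 1 - 2*x.
Note φ(0) = φ(1) = 0, so the boundary term u·φ vanishes.
LHS = ∫_0^1 u(x) φ'(x) dx = ∫_0^1 (-2*x^4 + 3*x^3 - 5*x^2 - 2*x + 2) dx. Term by term:
  ∫_0^1 -2*x^4 dx = -2/5;  ∫_0^1 3*x^3 dx = 3/4;  ∫_0^1 -5*x^2 dx = -5/3;
  ∫_0^1 -2*x dx = -1;  ∫_0^1 2 dx = 2.
Sum: -2/5 + 3/4 − 5/3 − 1 + 2 = -19/60.
So LHS = -19/60.
∫_0^1 v(x) φ(x) dx = ∫_0^1 (-3*x^4 + 5*x^3 - 4*x^2 + 2*x) dx. Term by term:
  ∫_0^1 -3*x^4 dx = -3/5;  ∫_0^1 5*x^3 dx = 5/4;  ∫_0^1 -4*x^2 dx = -4/3;
  ∫_0^1 2*x dx = 1.
Sum: -3/5 + 5/4 − 4/3 + 1 = 19/60.
So RHS = -∫_0^1 v(x) φ(x) dx = -19/60.
LHS = RHS, so the identity holds for this test φ.
Moreover u is smooth here and v(x) = u'(x) = 3*x**2 - 2*x + 2 pointwise, so the identity holds for every test function. Hence v is the weak derivative of u.


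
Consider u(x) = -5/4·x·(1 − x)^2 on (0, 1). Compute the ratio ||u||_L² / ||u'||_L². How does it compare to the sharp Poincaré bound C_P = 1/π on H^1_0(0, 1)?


||u||_L² / ||u'||_L² = sqrt(14)/14 < C_P = 1/π.

u(x) = -5/4·x·(1 − x)^2, so u'(x) = -15*x^2/4 + 5*x - 5/4.
u(x) = -5/4·x·(1 − x)^2 vanishes at x = 0 and x = 1, so u ∈ H^1_0(0, 1). Differentiate via the product rule and integrate the resulting polynomials term by term.
  ∫_0^1 u² dx = ∫_0^1 (25*x^6/16 - 25*x^5/4 + 75*x^4/8 - 25*x^3/4 + 25*x^2/16) dx. Term by term:
    ∫_0^1 25*x^6/16 dx = 25/112;  ∫_0^1 -25*x^5/4 dx = -25/24;  ∫_0^1 75*x^4/8 dx = 15/8;
    ∫_0^1 -25*x^3/4 dx = -25/16;  ∫_0^1 25*x^2/16 dx = 25/48.
  Sum: 25/112 − 25/24 + 15/8 − 25/16 + 25/48 = 5/336.
  ∫_0^1 (u')² dx = ∫_0^1 (225*x^4/16 - 75*x^3/2 + 275*x^2/8 - 25*x/2 + 25/16) dx. Term by term:
    ∫_0^1 225*x^4/16 dx = 45/16;  ∫_0^1 -75*x^3/2 dx = -75/8;  ∫_0^1 275*x^2/8 dx = 275/24;
    ∫_0^1 -25*x/2 dx = -25/4;  ∫_0^1 25/16 dx = 25/16.
  Sum: 45/16 − 75/8 + 275/24 − 25/4 + 25/16 = 5/24.
∫_0^1 u² dx = 5/336, so ||u||_L² = sqrt(105)/84.
∫_0^1 (u')² dx = 5/24, so ||u'||_L² = sqrt(30)/12.
Ratio ||u||_L² / ||u'||_L² = sqrt(14)/14.
Sharp Poincaré constant on H^1_0(0, 1) is C_P = L/π = 1/π, achieved by sin(π·x).
A polynomial bump cannot attain the sharp Poincaré constant (only the first sine eigenfunction does), so the ratio is strictly less than C_P, consistent with ||u||_L² ≤ C_P ||u'||_L².
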